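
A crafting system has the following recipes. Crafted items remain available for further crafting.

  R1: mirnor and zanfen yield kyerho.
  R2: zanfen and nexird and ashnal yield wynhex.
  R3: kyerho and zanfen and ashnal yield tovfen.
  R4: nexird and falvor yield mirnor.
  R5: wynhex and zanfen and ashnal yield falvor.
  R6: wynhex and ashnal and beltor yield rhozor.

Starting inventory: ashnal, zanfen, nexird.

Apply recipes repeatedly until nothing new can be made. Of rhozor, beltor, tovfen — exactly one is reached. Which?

tovfen

zanfen and nexird and ashnal → wynhex (R2).
wynhex and zanfen and ashnal → falvor (R5).
nexird and falvor → mirnor (R4).
Using R1, mirnor and zanfen make kyerho.
kyerho and zanfen and ashnal → tovfen (R3).
rhozor would need wynhex, ashnal, and beltor (R6), but beltor is never obtained. No rule produces beltor, and it is not given.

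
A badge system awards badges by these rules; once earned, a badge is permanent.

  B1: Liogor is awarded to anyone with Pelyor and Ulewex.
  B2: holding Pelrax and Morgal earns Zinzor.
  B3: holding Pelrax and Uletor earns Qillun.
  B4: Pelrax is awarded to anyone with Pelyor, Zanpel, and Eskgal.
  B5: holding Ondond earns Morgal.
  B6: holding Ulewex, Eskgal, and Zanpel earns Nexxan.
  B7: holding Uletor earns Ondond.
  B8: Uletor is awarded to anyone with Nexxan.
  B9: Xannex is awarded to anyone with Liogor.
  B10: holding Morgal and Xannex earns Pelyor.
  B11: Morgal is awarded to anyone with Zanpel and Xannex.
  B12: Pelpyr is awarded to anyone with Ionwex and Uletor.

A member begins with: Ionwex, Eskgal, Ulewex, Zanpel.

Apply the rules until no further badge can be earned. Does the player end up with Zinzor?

Zinzor would need Pelrax and Morgal (B2), but Pelrax is never earned.

No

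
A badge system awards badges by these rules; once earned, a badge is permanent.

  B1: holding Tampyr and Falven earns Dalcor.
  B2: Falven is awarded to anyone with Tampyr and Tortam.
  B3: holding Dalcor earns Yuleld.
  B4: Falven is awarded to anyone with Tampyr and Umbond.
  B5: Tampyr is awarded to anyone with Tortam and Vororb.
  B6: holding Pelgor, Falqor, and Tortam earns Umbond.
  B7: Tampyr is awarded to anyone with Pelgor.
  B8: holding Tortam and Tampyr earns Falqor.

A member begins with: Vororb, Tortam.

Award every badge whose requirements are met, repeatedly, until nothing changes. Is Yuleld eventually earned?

With Tortam and Vororb, Tampyr is earned (B5).
With Tampyr and Tortam, Falven is earned (B2).
With Tampyr and Falven, Dalcor is earned (B1).
With Dalcor, Yuleld is earned (B3).

Yes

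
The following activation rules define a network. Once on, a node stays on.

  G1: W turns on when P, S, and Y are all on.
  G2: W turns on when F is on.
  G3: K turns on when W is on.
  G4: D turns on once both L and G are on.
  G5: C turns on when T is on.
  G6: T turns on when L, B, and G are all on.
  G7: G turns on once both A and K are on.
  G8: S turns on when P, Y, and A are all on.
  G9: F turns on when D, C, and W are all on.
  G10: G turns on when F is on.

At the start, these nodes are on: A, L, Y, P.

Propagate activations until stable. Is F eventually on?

No

F would need D, C, and W (G9), but C never turns on.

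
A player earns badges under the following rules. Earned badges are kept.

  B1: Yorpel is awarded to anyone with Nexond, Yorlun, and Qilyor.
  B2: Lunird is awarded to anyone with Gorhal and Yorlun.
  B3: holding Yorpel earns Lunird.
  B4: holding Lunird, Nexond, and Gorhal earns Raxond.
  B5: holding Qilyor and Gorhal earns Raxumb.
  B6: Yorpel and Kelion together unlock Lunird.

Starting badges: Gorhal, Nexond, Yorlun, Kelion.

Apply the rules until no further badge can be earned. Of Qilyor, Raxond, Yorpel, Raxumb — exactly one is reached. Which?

Raxond

With Gorhal and Yorlun, Lunird is earned (B2).
With Lunird, Nexond, and Gorhal, Raxond is earned (B4).
No rule produces Qilyor, and it is not given. Yorpel would need Nexond, Yorlun, and Qilyor (B1), but Qilyor is never earned. Raxumb would need Qilyor and Gorhal (B5), but Qilyor is never earned.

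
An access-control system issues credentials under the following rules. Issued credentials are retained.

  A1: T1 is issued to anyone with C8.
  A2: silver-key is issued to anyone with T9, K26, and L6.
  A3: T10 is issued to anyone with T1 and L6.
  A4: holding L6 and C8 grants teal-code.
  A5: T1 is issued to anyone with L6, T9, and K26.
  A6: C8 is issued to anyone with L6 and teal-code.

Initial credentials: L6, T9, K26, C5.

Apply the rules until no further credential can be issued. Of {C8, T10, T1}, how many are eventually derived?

2

Holding L6, T9, and K26 grants T1 (A5).
Holding T1 and L6 grants T10 (A3).
C8 would need L6 and teal-code (A6), but teal-code is never granted.
T10: reached.
T1: reached.
Reached: T10 and T1 — 2 of the 3.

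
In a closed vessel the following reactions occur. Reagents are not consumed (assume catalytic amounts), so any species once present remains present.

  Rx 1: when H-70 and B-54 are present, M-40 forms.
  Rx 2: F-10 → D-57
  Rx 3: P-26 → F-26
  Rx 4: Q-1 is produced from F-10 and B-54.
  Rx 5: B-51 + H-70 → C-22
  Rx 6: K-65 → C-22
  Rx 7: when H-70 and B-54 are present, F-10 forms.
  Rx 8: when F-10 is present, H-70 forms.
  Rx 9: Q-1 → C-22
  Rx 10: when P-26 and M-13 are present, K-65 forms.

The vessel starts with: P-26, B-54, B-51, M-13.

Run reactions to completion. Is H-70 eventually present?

H-70 would need F-10 (Rx 8), but F-10 never forms.

No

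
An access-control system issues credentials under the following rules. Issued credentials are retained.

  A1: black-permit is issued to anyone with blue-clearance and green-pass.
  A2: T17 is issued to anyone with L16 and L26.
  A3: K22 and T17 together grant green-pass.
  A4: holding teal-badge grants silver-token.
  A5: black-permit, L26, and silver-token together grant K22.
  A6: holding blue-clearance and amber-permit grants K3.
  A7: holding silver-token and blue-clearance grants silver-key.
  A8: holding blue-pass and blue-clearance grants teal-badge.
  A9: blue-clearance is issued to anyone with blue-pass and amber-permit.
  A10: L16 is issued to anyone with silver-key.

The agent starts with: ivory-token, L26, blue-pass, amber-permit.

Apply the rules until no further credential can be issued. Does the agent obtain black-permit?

black-permit would need blue-clearance and green-pass (A1), but green-pass is never granted.

No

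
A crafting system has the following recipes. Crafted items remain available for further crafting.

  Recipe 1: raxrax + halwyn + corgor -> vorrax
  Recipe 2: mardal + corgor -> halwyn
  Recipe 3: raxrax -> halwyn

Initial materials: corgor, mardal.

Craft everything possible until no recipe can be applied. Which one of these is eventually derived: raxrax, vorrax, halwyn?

mardal + corgor -> halwyn (Recipe 2).
vorrax would need raxrax, halwyn, and corgor (Recipe 1), but raxrax is never obtained. No rule produces raxrax, and it is not given.

halwyn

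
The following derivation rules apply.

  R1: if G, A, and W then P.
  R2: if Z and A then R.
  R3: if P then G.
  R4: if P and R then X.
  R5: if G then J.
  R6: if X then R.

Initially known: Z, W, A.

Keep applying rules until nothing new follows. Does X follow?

No

X would need P and R (R4), but P is never established.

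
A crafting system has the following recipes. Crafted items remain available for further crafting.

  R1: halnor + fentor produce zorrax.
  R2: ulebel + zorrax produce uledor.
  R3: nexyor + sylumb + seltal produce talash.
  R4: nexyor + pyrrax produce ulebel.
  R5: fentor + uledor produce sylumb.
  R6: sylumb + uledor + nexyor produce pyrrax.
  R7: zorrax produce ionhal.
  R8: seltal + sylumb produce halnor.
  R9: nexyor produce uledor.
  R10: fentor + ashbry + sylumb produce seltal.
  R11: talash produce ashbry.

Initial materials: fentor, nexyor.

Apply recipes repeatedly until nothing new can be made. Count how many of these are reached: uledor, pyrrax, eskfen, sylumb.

Using R9, nexyor makes uledor.
Using R5, fentor and uledor make sylumb.
sylumb + uledor + nexyor → pyrrax (R6).
uledor: reached.
pyrrax: reached.
No rule produces eskfen, and it is not given.
sylumb: reached.
Reached: uledor, pyrrax, and sylumb — 3 of the 4.

3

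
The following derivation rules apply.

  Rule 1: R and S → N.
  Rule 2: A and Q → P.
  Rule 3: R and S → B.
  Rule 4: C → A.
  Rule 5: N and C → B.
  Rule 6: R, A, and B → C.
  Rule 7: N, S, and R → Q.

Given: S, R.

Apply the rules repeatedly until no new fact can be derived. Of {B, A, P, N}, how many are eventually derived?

2

From R and S, Rule 3 gives B.
R and S hold, so N follows (Rule 1).
B: reached.
A would need C (Rule 4), but C is never established.
P would need A and Q (Rule 2), but A is never established.
N: reached.
Reached: B and N — 2 of the 4.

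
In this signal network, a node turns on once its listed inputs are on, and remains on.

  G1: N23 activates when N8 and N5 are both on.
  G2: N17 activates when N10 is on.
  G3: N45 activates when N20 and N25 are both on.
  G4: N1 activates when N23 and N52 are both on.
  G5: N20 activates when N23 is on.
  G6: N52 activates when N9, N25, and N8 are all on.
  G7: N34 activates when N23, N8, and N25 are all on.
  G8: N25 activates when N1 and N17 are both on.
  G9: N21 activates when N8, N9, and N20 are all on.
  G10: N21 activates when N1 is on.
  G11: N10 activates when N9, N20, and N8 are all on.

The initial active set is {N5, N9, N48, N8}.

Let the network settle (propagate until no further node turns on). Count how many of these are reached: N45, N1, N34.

0

N45 would need N20 and N25 (G3), but N25 never turns on.
N1 would need N23 and N52 (G4), but N52 never turns on.
N34 would need N23, N8, and N25 (G7), but N25 never turns on.
None of the 3 are reached.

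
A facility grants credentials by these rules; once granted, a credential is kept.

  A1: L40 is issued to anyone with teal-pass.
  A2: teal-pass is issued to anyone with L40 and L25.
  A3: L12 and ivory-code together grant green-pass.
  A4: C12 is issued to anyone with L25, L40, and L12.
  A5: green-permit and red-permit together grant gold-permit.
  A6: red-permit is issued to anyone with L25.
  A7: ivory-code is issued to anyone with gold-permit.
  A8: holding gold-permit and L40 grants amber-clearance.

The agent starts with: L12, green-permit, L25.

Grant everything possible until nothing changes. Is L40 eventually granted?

L40 would need teal-pass (A1), but teal-pass is never granted.

No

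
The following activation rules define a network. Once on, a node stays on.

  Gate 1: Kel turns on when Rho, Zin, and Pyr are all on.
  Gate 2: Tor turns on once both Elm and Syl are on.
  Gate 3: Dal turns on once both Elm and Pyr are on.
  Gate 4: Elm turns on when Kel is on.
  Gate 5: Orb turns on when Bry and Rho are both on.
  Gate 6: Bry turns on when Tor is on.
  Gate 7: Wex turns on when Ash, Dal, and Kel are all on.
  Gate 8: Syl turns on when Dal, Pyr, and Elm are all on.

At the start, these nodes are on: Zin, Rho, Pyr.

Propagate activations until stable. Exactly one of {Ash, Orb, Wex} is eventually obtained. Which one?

Rho, Zin, and Pyr are on, so Kel turns on (Gate 1).
Gate 4: Kel on → Elm on.
Gate 3: Elm and Pyr on → Dal on.
Dal, Pyr, and Elm are on, so Syl turns on (Gate 8).
Gate 2: Elm and Syl on → Tor on.
Gate 6: Tor on → Bry on.
Gate 5: Bry and Rho on → Orb on.
No rule produces Ash, and it is not given. Wex would need Ash, Dal, and Kel (Gate 7), but Ash never turns on.

Orb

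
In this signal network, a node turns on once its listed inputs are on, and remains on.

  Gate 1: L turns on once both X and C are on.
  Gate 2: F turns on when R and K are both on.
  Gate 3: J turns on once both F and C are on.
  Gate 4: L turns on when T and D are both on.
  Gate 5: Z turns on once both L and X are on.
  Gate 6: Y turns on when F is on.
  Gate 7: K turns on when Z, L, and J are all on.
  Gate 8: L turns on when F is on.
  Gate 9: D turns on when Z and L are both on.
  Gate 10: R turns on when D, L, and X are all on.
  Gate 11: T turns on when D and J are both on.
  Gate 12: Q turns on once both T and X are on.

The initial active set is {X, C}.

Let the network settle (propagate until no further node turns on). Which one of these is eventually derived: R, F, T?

R

Gate 1: X and C on → L on.
Gate 5: L and X on → Z on.
Gate 9: Z and L on → D on.
Gate 10: D, L, and X on → R on.
F would need R and K (Gate 2), but K never turns on. T would need D and J (Gate 11), but J never turns on.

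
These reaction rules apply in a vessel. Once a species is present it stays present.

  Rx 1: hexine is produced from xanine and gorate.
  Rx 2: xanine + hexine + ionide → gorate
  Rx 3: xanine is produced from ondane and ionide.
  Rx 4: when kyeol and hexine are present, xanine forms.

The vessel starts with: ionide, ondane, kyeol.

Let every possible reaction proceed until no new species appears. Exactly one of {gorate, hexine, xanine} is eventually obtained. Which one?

ondane and ionide present → xanine forms (Rx 3).
hexine would need xanine and gorate (Rx 1), but gorate never forms. gorate would need xanine, hexine, and ionide (Rx 2), but hexine never forms.

xanine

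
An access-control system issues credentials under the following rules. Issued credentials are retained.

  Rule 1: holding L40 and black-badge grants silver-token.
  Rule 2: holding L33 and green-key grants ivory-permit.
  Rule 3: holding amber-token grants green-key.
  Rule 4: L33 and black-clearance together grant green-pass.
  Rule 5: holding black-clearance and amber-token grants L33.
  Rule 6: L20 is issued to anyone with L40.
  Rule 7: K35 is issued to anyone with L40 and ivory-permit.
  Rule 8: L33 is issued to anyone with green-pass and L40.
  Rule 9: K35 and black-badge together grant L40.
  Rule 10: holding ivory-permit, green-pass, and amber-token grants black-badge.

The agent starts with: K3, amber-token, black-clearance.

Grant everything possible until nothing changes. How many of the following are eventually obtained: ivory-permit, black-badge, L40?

2

Holding black-clearance and amber-token grants L33 (Rule 5).
Holding amber-token grants green-key (Rule 3).
Holding L33 and green-key grants ivory-permit (Rule 2).
Holding L33 and black-clearance grants green-pass (Rule 4).
Holding ivory-permit, green-pass, and amber-token grants black-badge (Rule 10).
ivory-permit: reached.
black-badge: reached.
L40 would need K35 and black-badge (Rule 9), but K35 is never granted.
Reached: ivory-permit and black-badge — 2 of the 3.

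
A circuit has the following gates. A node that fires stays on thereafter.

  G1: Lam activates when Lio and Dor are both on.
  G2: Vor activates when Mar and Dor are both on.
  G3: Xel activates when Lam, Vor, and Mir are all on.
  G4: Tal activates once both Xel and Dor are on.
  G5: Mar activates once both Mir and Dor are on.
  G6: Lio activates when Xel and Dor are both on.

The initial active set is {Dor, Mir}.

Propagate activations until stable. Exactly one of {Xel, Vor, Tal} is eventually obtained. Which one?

Vor

Mir and Dor are on, so Mar activates (G5).
Mar and Dor are on, so Vor activates (G2).
Xel would need Lam, Vor, and Mir (G3), but Lam never turns on. Tal would need Xel and Dor (G4), but Xel never turns on.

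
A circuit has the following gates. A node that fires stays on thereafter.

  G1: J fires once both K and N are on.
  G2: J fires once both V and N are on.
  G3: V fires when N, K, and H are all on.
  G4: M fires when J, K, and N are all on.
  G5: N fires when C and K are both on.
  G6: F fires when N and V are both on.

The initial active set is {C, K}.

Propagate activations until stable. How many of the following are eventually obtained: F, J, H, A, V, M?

2

C and K are on, so N fires (G5).
K and N are on, so J fires (G1).
J, K, and N are on, so M fires (G4).
F would need N and V (G6), but V never turns on.
J: reached.
No rule produces H, and it is not given.
No rule produces A, and it is not given.
V would need N, K, and H (G3), but H never turns on.
M: reached.
Reached: J and M — 2 of the 6.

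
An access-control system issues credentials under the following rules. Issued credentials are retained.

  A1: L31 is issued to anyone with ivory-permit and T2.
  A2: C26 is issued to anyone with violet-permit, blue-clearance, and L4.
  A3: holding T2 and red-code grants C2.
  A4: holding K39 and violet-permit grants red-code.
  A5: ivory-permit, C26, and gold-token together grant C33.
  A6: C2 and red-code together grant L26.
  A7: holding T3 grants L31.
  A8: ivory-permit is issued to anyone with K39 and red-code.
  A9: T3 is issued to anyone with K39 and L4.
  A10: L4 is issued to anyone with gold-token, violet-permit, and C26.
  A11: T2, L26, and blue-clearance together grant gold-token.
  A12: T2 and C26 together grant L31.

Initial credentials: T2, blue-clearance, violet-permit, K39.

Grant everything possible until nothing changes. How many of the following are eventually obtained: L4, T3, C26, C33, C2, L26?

Holding K39 and violet-permit grants red-code (A4).
Holding T2 and red-code grants C2 (A3).
Holding C2 and red-code grants L26 (A6).
L4 would need gold-token, violet-permit, and C26 (A10), but C26 is never granted.
T3 would need K39 and L4 (A9), but L4 is never granted.
C26 would need violet-permit, blue-clearance, and L4 (A2), but L4 is never granted.
C33 would need ivory-permit, C26, and gold-token (A5), but C26 is never granted.
C2: reached.
L26: reached.
Reached: C2 and L26 — 2 of the 6.

2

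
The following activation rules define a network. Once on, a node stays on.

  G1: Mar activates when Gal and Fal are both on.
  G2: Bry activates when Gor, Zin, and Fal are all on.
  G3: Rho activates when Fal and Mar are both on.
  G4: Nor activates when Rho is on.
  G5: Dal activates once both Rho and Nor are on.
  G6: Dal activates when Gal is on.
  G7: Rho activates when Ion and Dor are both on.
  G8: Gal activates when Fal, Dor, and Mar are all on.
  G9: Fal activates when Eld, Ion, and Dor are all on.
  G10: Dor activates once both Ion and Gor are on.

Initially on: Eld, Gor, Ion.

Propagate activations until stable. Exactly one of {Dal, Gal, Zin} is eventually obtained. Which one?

Dal

G10: Ion and Gor on → Dor on.
G7: Ion and Dor on → Rho on.
Rho is on, so Nor activates (G4).
Rho and Nor are on, so Dal activates (G5).
No rule produces Zin, and it is not given. Gal would need Fal, Dor, and Mar (G8), but Mar never turns on.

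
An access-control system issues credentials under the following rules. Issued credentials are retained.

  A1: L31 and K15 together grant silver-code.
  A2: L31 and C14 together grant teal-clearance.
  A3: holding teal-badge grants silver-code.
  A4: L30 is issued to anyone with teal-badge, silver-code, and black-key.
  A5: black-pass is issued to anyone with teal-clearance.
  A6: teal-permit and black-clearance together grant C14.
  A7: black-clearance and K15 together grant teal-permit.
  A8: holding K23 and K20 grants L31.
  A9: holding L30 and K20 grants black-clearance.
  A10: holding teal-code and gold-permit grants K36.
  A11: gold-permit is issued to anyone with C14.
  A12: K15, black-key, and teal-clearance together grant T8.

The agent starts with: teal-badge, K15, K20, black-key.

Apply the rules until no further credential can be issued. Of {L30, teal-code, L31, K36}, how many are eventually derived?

1

Holding teal-badge grants silver-code (A3).
Holding teal-badge, silver-code, and black-key grants L30 (A4).
L30: reached.
No rule produces teal-code, and it is not given.
L31 would need K23 and K20 (A8), but K23 is never granted.
K36 would need teal-code and gold-permit (A10), but teal-code is never granted.
Reached: L30 — 1 of the 4.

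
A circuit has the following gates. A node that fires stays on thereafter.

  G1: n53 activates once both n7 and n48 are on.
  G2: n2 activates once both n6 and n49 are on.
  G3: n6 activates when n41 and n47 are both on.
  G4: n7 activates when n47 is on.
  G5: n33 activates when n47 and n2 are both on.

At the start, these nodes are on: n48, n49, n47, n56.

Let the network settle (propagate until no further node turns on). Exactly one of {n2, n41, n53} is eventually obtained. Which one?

n53

G4: n47 on → n7 on.
n7 and n48 are on, so n53 activates (G1).
No rule produces n41, and it is not given. n2 would need n6 and n49 (G2), but n6 never turns on.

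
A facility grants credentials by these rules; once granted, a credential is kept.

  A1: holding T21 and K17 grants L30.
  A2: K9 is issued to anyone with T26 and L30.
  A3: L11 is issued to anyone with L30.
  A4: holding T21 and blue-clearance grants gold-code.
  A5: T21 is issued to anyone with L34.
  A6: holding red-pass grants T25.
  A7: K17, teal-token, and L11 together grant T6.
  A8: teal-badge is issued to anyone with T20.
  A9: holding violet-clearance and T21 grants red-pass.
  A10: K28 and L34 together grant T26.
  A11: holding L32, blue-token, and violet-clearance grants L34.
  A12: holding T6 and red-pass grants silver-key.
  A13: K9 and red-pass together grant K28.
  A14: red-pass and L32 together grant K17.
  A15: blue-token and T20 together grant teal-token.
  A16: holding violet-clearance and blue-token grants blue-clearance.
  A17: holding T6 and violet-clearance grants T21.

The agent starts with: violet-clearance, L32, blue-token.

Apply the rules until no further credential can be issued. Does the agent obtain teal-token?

No

teal-token would need blue-token and T20 (A15), but T20 is never granted.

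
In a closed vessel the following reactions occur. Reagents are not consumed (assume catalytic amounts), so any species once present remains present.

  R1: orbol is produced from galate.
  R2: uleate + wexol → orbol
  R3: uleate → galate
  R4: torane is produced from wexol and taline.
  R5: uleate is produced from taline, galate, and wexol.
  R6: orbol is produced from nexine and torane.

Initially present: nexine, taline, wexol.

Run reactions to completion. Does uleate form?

No

uleate would need taline, galate, and wexol (R5), but galate never forms.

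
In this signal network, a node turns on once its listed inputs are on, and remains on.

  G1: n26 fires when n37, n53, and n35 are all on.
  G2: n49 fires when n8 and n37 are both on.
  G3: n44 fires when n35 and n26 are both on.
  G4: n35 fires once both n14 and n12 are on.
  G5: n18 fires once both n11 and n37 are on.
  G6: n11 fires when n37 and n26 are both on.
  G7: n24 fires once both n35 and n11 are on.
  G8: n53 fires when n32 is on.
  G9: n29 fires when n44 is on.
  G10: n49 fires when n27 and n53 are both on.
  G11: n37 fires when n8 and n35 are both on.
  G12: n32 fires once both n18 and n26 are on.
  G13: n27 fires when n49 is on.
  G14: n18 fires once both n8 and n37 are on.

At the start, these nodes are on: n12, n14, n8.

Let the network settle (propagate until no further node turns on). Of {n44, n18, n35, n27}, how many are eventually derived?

n14 and n12 are on, so n35 fires (G4).
G11: n8 and n35 on → n37 on.
G2: n8 and n37 on → n49 on.
G14: n8 and n37 on → n18 on.
G13: n49 on → n27 on.
n44 would need n35 and n26 (G3), but n26 never turns on.
n18: reached.
n35: reached.
n27: reached.
Reached: n18, n35, and n27 — 3 of the 4.

3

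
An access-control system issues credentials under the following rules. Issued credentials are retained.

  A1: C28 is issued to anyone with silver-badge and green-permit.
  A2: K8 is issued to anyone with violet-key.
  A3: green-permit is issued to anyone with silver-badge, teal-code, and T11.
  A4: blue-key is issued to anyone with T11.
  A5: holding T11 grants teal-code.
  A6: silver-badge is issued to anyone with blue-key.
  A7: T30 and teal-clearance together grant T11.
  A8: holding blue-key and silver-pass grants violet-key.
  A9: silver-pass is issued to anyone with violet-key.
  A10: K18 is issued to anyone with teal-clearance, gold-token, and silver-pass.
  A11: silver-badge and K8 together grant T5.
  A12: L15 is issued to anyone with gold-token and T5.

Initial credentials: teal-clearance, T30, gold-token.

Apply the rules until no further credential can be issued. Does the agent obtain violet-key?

No

violet-key would need blue-key and silver-pass (A8), but silver-pass is never granted.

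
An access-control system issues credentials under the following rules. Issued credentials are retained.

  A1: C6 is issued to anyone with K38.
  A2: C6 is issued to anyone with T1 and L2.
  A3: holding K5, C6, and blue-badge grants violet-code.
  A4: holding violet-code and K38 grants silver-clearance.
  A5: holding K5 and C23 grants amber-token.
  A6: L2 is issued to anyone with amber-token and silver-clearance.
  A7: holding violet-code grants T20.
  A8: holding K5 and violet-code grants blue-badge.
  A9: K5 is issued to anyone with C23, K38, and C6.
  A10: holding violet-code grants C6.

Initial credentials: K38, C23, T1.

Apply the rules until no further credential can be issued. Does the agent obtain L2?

L2 would need amber-token and silver-clearance (A6), but silver-clearance is never granted.

No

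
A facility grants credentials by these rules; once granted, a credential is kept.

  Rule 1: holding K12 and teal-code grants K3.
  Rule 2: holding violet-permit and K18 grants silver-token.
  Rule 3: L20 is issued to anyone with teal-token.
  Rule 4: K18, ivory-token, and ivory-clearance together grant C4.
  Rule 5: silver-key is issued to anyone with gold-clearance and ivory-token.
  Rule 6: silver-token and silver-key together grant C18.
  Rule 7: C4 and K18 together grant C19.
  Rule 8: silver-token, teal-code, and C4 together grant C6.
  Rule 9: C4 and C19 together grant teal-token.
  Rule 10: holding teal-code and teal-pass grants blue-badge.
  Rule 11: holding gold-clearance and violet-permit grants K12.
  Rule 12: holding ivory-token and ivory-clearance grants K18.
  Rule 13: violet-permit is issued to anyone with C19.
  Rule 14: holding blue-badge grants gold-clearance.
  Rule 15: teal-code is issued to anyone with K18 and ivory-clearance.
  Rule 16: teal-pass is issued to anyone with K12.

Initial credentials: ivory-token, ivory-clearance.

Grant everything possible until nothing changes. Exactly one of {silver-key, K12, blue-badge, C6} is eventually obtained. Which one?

Holding ivory-token and ivory-clearance grants K18 (Rule 12).
Holding K18 and ivory-clearance grants teal-code (Rule 15).
Holding K18, ivory-token, and ivory-clearance grants C4 (Rule 4).
Holding C4 and K18 grants C19 (Rule 7).
Holding C19 grants violet-permit (Rule 13).
Holding violet-permit and K18 grants silver-token (Rule 2).
Holding silver-token, teal-code, and C4 grants C6 (Rule 8).
K12 would need gold-clearance and violet-permit (Rule 11), but gold-clearance is never granted. silver-key would need gold-clearance and ivory-token (Rule 5), but gold-clearance is never granted. blue-badge would need teal-code and teal-pass (Rule 10), but teal-pass is never granted.

C6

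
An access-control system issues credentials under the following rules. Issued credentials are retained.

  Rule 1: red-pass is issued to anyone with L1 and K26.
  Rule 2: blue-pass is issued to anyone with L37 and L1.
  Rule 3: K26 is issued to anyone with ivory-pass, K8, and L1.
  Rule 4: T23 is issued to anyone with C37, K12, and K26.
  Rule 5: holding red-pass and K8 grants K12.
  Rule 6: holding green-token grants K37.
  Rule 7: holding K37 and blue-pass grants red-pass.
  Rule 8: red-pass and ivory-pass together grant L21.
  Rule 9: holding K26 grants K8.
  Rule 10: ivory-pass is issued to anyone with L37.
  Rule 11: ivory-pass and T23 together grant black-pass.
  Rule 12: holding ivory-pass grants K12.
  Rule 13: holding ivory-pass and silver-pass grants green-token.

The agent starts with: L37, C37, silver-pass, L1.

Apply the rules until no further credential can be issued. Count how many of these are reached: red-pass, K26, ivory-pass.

2

Holding L37 and L1 grants blue-pass (Rule 2).
Holding L37 grants ivory-pass (Rule 10).
Holding ivory-pass and silver-pass grants green-token (Rule 13).
Holding green-token grants K37 (Rule 6).
Holding K37 and blue-pass grants red-pass (Rule 7).
red-pass: reached.
K26 would need ivory-pass, K8, and L1 (Rule 3), but K8 is never granted.
ivory-pass: reached.
Reached: red-pass and ivory-pass — 2 of the 3.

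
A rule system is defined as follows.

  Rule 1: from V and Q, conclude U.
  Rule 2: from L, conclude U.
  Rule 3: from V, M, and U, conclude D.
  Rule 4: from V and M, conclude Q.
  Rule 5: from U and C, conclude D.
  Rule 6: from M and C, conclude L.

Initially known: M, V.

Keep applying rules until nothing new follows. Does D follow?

From V and M, Rule 4 gives Q.
V and Q hold, so U follows (Rule 1).
V, M, and U hold, so D follows (Rule 3).

Yes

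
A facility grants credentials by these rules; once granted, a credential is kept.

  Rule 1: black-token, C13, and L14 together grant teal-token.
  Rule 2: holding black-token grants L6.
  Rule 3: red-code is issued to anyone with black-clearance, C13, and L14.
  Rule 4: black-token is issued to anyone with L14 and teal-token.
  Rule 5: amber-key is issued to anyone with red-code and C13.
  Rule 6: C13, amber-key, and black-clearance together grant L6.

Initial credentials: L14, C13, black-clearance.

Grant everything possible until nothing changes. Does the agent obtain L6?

Yes

Holding black-clearance, C13, and L14 grants red-code (Rule 3).
Holding red-code and C13 grants amber-key (Rule 5).
Holding C13, amber-key, and black-clearance grants L6 (Rule 6).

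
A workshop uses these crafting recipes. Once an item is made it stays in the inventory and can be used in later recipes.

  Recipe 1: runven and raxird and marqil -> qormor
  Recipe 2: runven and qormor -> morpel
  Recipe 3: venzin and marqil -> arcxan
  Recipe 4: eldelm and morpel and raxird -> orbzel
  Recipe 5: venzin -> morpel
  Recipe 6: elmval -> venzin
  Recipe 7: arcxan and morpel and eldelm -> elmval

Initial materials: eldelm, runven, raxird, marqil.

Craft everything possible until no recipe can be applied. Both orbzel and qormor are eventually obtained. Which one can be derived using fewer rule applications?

qormor: Using Recipe 1, runven, raxird, and marqil make qormor. [1 rule application]
orbzel: runven and raxird and marqil -> qormor (Recipe 1). Using Recipe 2, runven and qormor make morpel. Using Recipe 4, eldelm, morpel, and raxird make orbzel. [3 rule applications]
qormor needs fewer.

qormor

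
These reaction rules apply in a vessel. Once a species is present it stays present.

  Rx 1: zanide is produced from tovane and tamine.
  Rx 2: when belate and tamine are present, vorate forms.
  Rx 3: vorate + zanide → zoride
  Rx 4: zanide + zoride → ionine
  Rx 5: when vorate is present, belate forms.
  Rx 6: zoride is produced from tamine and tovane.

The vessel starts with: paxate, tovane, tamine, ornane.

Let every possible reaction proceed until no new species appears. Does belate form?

belate would need vorate (Rx 5), but vorate never forms.

No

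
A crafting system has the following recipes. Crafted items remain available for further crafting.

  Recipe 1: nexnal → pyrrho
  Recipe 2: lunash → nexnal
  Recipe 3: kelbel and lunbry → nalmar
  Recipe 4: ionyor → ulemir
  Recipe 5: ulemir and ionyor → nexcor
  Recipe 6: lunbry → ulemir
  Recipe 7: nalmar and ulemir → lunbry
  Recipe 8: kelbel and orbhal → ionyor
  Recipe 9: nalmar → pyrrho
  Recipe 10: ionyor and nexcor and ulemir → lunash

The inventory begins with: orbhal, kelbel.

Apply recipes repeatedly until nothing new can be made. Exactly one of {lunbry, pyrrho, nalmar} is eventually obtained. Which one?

pyrrho

kelbel and orbhal → ionyor (Recipe 8).
Using Recipe 4, ionyor makes ulemir.
ulemir and ionyor → nexcor (Recipe 5).
Using Recipe 10, ionyor, nexcor, and ulemir make lunash.
lunash → nexnal (Recipe 2).
Using Recipe 1, nexnal makes pyrrho.
lunbry would need nalmar and ulemir (Recipe 7), but nalmar is never obtained. nalmar would need kelbel and lunbry (Recipe 3), but lunbry is never obtained.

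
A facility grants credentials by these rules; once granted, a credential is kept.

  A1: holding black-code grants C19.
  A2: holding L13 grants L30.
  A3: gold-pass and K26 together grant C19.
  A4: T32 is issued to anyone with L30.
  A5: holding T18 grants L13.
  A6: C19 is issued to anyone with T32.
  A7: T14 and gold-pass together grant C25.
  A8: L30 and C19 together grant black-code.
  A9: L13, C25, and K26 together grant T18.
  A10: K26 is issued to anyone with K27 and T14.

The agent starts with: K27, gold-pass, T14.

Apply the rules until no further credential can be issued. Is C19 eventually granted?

Yes

Holding K27 and T14 grants K26 (A10).
Holding gold-pass and K26 grants C19 (A3).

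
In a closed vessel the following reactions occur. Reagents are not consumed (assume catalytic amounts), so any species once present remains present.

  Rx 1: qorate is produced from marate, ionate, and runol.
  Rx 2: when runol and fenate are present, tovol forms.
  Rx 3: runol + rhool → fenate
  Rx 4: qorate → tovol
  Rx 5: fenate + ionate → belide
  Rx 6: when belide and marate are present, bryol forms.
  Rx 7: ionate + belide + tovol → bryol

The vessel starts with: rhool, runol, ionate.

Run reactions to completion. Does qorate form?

qorate would need marate, ionate, and runol (Rx 1), but marate never forms.

No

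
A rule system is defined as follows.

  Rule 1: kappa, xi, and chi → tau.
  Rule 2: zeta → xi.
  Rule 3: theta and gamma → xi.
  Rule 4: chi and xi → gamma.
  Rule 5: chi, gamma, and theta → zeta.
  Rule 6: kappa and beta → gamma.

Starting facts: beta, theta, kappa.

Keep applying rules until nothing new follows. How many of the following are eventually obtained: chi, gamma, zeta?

From kappa and beta, Rule 6 gives gamma.
No rule produces chi, and it is not given.
gamma: reached.
zeta would need chi, gamma, and theta (Rule 5), but chi is never established.
Reached: gamma — 1 of the 3.

1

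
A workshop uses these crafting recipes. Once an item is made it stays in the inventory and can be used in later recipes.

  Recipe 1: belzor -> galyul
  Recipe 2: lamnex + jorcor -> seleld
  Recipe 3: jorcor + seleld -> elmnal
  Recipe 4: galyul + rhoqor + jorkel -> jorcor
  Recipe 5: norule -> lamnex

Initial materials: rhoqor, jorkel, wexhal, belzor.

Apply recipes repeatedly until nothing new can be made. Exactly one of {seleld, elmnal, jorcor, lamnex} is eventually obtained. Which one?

Using Recipe 1, belzor makes galyul.
Using Recipe 4, galyul, rhoqor, and jorkel make jorcor.
elmnal would need jorcor and seleld (Recipe 3), but seleld is never obtained. lamnex would need norule (Recipe 5), but norule is never obtained. seleld would need lamnex and jorcor (Recipe 2), but lamnex is never obtained.

jorcor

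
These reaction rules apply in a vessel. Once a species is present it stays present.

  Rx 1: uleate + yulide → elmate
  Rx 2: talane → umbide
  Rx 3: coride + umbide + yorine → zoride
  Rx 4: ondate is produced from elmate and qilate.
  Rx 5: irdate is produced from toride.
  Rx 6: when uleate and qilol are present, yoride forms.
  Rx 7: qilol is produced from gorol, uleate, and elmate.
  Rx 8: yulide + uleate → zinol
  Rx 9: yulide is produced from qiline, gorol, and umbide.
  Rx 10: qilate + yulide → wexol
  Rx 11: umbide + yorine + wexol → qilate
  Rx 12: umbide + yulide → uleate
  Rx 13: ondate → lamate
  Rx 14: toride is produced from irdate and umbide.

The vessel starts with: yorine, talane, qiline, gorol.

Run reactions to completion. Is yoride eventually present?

talane present → umbide forms (Rx 2).
qiline, gorol, and umbide present → yulide forms (Rx 9).
umbide and yulide present → uleate forms (Rx 12).
uleate and yulide present → elmate forms (Rx 1).
gorol, uleate, and elmate present → qilol forms (Rx 7).
uleate and qilol present → yoride forms (Rx 6).

Yes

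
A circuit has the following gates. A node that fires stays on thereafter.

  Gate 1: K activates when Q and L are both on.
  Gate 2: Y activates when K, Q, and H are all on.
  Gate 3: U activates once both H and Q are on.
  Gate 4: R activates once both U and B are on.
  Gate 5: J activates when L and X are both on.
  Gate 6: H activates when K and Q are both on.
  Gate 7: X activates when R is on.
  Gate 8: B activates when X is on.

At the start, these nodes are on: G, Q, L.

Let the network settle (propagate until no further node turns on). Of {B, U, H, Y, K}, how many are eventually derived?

4

Gate 1: Q and L on → K on.
K and Q are on, so H activates (Gate 6).
Gate 2: K, Q, and H on → Y on.
H and Q are on, so U activates (Gate 3).
B would need X (Gate 8), but X never turns on.
U: reached.
H: reached.
Y: reached.
K: reached.
Reached: U, H, Y, and K — 4 of the 5.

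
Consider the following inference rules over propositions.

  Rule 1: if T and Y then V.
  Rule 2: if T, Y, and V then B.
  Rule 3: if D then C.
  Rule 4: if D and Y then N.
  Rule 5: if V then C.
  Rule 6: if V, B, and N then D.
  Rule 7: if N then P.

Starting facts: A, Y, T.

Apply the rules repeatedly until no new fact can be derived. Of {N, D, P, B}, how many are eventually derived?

1

T and Y hold, so V follows (Rule 1).
From T, Y, and V, Rule 2 gives B.
N would need D and Y (Rule 4), but D is never established.
D would need V, B, and N (Rule 6), but N is never established.
P would need N (Rule 7), but N is never established.
B: reached.
Reached: B — 1 of the 4.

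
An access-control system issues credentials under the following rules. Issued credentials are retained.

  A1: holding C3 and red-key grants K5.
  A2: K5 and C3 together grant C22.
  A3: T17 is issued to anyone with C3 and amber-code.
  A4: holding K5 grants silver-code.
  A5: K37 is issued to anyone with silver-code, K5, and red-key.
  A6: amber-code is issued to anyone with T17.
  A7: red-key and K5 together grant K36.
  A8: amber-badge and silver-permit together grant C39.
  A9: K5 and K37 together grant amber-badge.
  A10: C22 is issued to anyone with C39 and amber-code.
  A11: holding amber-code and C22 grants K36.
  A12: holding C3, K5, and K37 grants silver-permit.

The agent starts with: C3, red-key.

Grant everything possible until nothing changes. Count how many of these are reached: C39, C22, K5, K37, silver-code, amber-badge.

6

Holding C3 and red-key grants K5 (A1).
Holding K5 and C3 grants C22 (A2).
Holding K5 grants silver-code (A4).
Holding silver-code, K5, and red-key grants K37 (A5).
Holding K5 and K37 grants amber-badge (A9).
Holding C3, K5, and K37 grants silver-permit (A12).
Holding amber-badge and silver-permit grants C39 (A8).
C39: reached.
C22: reached.
K5: reached.
K37: reached.
silver-code: reached.
amber-badge: reached.
All 6 are reached.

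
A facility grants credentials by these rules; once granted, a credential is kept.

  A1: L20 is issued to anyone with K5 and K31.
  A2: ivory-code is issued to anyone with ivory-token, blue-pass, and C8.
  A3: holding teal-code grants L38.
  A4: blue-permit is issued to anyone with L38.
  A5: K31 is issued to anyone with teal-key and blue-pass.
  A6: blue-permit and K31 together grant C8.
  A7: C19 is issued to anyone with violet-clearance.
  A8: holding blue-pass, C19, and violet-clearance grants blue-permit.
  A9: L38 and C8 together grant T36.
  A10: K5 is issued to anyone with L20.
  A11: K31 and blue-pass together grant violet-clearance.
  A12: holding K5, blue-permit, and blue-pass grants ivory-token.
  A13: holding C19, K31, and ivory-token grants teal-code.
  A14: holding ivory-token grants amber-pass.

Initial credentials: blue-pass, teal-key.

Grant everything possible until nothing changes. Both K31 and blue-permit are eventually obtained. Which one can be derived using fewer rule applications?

K31

K31: Holding teal-key and blue-pass grants K31 (A5). [1 rule application]
blue-permit: Holding teal-key and blue-pass grants K31 (A5). Holding K31 and blue-pass grants violet-clearance (A11). Holding violet-clearance grants C19 (A7). Holding blue-pass, C19, and violet-clearance grants blue-permit (A8). [4 rule applications]
K31 needs fewer.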